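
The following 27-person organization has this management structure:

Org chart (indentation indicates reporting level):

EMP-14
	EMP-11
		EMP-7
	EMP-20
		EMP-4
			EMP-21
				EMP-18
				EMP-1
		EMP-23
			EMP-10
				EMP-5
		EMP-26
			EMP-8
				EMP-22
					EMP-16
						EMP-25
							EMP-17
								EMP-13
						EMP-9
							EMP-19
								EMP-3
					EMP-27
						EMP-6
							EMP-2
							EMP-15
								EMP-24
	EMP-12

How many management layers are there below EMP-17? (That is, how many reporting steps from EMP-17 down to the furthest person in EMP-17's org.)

The longest chain under EMP-17 runs EMP-17 → EMP-13, which is 1 level below EMP-17.

1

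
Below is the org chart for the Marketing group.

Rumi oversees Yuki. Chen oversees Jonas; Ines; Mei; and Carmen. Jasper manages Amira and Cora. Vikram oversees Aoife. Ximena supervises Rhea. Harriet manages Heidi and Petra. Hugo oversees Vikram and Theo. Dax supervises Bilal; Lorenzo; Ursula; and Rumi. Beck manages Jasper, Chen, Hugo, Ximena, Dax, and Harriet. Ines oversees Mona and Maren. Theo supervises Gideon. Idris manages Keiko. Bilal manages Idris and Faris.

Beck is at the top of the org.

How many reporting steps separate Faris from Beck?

3

Chain from Faris up to Beck: Faris → Bilal → Dax → Beck. That is 3 steps up, so Faris is 3 levels below Beck.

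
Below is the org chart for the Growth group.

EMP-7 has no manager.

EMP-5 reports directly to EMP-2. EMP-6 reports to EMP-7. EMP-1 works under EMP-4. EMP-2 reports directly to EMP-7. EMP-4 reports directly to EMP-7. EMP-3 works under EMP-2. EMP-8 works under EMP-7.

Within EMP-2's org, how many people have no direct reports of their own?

2

The people in EMP-2's organization with no one reporting to them are EMP-5, EMP-3. That is 2.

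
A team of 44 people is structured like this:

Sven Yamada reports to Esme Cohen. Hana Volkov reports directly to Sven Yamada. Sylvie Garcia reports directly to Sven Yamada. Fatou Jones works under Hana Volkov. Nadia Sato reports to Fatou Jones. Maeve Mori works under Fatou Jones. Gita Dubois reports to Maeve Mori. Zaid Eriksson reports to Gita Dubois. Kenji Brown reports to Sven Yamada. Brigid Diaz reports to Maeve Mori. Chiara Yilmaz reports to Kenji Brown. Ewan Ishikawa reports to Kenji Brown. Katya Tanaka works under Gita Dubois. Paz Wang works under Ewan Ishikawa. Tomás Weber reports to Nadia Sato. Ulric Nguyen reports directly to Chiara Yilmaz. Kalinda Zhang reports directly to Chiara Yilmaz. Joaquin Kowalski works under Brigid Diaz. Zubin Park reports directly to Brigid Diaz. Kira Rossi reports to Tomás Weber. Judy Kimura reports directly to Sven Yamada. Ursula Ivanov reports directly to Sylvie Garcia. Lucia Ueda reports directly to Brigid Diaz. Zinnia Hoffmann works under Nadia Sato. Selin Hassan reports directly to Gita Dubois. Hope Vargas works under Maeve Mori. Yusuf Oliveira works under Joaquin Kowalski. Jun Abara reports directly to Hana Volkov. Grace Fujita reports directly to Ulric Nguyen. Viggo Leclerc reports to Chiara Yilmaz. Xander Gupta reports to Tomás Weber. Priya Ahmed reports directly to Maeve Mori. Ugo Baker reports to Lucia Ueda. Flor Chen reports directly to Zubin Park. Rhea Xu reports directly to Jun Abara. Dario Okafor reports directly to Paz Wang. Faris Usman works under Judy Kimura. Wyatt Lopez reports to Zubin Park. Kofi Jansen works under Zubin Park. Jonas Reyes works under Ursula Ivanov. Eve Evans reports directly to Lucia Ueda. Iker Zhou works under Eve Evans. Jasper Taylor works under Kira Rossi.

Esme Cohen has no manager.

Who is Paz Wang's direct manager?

Paz Wang reports directly to Ewan Ishikawa.

Ewan Ishikawa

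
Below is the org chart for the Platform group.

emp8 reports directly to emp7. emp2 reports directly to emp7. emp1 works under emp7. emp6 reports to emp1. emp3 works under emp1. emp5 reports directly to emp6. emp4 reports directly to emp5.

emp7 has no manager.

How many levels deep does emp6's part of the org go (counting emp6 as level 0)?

The longest chain under emp6 runs emp6 → emp5 → emp4, which is 2 levels below emp6.

2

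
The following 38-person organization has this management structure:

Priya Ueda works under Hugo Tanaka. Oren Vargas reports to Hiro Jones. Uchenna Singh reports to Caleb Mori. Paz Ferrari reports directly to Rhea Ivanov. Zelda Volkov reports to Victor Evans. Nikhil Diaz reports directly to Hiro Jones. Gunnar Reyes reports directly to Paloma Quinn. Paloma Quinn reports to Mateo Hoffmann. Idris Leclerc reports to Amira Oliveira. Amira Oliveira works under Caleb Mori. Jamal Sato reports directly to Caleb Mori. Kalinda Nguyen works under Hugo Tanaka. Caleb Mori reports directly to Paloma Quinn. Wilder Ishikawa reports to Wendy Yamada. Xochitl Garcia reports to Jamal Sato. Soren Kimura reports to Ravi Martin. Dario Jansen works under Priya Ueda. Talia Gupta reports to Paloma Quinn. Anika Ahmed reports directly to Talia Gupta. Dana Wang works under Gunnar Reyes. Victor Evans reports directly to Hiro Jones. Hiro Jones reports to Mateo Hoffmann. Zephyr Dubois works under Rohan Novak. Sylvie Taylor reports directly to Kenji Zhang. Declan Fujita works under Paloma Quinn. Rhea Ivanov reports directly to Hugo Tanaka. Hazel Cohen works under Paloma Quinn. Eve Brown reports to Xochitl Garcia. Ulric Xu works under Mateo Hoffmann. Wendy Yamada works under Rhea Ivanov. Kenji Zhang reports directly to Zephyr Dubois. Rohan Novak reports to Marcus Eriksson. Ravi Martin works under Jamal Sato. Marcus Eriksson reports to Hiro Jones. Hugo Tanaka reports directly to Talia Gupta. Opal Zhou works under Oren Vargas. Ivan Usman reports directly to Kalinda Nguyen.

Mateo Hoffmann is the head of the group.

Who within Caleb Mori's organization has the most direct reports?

Direct-report counts within Caleb Mori's organization: Caleb Mori has 3; Amira Oliveira has 1; Jamal Sato has 2; Ravi Martin has 1; Xochitl Garcia has 1. The largest is 3, held by Caleb Mori.

Caleb Mori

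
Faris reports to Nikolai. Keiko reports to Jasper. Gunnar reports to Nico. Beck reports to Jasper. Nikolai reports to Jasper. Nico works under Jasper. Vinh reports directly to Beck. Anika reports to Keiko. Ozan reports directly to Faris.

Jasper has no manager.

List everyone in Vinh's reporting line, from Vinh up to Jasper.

Vinh -> Beck -> Jasper

Vinh reports to Beck. Beck reports to Jasper. Jasper is at the top.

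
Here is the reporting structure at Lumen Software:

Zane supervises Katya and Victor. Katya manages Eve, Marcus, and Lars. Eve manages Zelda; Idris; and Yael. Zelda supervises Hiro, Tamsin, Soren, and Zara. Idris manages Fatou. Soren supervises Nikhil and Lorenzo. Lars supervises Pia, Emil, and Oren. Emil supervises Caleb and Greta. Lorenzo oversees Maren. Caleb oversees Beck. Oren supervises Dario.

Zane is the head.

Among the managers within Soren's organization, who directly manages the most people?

Direct-report counts within Soren's organization: Soren has 2; Lorenzo has 1. The largest is 2, held by Soren.

Soren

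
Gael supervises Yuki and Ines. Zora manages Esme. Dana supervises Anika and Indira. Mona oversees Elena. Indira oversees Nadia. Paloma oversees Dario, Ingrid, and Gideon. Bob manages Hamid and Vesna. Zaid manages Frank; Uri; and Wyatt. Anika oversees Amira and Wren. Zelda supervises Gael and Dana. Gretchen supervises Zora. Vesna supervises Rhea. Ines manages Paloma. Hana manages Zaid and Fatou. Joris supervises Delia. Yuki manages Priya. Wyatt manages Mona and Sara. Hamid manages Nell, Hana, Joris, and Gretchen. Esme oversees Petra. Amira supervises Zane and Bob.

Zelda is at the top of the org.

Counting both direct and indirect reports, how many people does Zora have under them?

2

Zora directly manages Esme. Under Esme: Petra (1). That's 2 in total.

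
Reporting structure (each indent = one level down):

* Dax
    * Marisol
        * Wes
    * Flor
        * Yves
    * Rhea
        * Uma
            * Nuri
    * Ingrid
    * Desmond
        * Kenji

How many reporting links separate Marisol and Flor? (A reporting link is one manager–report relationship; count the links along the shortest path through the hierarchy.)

2

Marisol is 1 level below Dax, and Flor is 1 level below Dax (their lowest common manager). The shortest path runs up from Marisol to Dax and back down to Flor: 1 + 1 = 2 links.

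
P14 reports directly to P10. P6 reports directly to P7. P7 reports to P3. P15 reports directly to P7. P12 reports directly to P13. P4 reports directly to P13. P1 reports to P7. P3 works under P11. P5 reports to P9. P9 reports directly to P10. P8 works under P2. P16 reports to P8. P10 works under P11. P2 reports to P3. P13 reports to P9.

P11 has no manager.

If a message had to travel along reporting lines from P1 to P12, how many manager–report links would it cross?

P1 is 3 levels below P11, and P12 is 4 levels below P11 (their lowest common manager). The shortest path runs up from P1 to P11 and back down to P12: 3 + 4 = 7 links.

7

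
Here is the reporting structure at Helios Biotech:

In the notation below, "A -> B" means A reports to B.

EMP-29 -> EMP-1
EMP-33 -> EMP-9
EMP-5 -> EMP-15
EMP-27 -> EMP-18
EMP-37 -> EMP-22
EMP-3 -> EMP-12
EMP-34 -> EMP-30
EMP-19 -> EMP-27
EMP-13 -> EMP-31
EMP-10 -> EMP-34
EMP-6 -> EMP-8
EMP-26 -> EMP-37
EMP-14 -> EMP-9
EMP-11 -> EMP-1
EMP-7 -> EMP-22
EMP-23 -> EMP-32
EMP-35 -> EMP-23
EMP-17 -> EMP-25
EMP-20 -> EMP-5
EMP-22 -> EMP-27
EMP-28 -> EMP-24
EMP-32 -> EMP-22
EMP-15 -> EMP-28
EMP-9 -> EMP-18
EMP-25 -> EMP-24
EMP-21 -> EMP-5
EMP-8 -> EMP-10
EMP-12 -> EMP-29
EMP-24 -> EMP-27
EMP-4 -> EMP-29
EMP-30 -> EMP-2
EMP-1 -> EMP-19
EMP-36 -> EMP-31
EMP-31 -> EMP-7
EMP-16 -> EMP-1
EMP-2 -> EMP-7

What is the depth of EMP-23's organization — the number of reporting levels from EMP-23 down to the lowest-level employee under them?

1

The longest chain under EMP-23 runs EMP-23 → EMP-35, which is 1 level below EMP-23.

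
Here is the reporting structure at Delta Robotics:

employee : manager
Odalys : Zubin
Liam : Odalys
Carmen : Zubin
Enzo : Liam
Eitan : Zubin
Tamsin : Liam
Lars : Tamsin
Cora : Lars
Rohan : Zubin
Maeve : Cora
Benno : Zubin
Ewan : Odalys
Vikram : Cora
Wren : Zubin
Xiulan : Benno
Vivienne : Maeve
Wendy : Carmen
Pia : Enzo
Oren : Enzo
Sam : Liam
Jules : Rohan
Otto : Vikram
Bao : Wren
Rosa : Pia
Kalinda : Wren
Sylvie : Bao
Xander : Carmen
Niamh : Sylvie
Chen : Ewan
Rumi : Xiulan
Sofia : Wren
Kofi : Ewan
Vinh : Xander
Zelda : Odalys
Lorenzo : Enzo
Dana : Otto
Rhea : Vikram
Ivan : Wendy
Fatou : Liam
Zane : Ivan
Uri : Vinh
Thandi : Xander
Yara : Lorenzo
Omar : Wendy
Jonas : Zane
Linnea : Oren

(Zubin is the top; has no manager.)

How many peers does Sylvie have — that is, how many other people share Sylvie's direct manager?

0

Sylvie reports to Bao, and Bao has no other direct reports. Sylvie has 0 peers.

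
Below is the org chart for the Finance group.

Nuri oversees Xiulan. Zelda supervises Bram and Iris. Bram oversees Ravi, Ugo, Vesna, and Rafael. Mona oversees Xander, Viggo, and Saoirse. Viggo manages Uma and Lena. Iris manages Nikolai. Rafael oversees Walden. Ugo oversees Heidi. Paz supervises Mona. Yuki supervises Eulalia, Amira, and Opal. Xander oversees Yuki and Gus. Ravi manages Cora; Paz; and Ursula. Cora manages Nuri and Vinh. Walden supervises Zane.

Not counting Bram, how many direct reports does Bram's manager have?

Bram reports to Zelda. Zelda's other direct reports are Iris — 1 peer.

1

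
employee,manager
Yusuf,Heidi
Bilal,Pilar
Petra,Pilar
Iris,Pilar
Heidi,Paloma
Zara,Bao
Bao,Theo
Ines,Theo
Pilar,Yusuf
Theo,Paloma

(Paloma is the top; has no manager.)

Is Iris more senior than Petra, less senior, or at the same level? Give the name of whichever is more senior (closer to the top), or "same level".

Both Iris and Petra are 4 levels below Paloma.

same level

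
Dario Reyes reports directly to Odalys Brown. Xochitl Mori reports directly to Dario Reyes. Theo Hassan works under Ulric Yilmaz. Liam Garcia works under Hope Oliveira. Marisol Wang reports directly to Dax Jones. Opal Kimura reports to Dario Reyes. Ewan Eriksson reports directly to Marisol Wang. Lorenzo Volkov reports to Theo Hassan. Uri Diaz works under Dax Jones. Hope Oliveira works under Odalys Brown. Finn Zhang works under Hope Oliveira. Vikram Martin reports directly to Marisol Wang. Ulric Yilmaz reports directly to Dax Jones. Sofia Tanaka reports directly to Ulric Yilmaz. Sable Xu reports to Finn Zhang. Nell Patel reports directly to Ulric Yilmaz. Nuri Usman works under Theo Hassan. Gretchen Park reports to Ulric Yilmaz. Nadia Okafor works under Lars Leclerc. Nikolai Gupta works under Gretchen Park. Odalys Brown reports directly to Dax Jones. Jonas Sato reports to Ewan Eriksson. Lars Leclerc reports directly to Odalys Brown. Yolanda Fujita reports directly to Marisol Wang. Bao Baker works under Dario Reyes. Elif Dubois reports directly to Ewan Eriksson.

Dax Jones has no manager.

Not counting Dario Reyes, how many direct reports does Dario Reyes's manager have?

2

Dario Reyes reports to Odalys Brown. Odalys Brown's other direct reports are Lars Leclerc, Hope Oliveira — 2 peers.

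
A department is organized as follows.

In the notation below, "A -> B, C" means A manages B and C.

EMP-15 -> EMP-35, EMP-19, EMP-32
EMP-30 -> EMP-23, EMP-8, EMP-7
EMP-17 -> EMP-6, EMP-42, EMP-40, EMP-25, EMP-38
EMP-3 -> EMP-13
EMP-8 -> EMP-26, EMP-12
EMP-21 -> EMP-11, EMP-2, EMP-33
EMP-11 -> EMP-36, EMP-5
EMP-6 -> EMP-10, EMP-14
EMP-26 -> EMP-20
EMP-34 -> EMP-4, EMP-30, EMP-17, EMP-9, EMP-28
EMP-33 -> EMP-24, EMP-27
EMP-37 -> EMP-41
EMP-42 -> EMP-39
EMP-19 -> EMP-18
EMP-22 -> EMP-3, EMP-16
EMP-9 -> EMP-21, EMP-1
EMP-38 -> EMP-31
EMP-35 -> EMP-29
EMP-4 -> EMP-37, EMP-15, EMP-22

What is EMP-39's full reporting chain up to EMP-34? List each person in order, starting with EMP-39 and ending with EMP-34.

EMP-39 -> EMP-42 -> EMP-17 -> EMP-34

EMP-39 reports to EMP-42. EMP-42 reports to EMP-17. EMP-17 reports to EMP-34. EMP-34 is at the top.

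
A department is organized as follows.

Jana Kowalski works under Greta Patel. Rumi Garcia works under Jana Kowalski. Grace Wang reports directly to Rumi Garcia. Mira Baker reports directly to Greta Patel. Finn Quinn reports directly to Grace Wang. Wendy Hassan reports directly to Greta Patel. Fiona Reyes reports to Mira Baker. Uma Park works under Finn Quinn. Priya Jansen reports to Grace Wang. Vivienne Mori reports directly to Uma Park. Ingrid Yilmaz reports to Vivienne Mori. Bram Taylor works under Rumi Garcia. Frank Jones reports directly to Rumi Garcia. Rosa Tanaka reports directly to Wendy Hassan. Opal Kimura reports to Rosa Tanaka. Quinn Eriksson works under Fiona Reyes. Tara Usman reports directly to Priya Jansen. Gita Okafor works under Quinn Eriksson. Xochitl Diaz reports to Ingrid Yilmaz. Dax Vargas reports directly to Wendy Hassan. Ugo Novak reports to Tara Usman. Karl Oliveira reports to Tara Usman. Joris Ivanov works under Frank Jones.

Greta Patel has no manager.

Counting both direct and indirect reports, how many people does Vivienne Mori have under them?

2

Vivienne Mori directly manages Ingrid Yilmaz. Under Ingrid Yilmaz: Xochitl Diaz (1). That's 2 in total.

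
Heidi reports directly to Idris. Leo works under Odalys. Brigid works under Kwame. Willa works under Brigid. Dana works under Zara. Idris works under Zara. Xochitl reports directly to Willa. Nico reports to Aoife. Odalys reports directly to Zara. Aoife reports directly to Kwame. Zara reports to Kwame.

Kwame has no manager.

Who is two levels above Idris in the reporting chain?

Idris reports to Zara, and Zara reports to Kwame. So Idris's skip-level manager is Kwame.

Kwame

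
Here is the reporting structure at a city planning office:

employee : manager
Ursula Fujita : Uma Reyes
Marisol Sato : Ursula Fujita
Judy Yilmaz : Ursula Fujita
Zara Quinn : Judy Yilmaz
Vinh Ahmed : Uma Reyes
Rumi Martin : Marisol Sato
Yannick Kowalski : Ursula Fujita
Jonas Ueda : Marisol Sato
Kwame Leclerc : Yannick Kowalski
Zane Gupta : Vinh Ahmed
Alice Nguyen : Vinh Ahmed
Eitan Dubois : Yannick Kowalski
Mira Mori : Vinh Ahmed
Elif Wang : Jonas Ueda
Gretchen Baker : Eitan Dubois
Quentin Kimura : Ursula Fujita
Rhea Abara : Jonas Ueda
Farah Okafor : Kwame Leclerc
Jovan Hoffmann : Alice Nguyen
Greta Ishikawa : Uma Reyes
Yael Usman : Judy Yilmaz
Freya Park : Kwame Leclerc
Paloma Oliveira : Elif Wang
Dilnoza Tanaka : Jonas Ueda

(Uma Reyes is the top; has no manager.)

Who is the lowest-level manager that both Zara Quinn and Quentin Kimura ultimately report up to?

Zara Quinn's chain of managers is Judy Yilmaz, Ursula Fujita, Uma Reyes. Quentin Kimura's chain of managers is Ursula Fujita, Uma Reyes. The first manager that appears in both chains is Ursula Fujita.

Ursula Fujita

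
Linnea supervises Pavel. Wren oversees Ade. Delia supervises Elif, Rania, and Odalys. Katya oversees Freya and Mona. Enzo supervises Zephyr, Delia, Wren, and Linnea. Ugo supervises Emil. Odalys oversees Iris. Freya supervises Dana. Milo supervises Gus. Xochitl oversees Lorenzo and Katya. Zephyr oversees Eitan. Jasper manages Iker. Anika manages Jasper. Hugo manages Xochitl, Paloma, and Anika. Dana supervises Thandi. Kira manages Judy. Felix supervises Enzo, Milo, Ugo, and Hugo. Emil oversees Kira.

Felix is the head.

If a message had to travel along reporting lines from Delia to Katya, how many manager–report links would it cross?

5

Delia is 2 levels below Felix, and Katya is 3 levels below Felix (their lowest common manager). The shortest path runs up from Delia to Felix and back down to Katya: 2 + 3 = 5 links.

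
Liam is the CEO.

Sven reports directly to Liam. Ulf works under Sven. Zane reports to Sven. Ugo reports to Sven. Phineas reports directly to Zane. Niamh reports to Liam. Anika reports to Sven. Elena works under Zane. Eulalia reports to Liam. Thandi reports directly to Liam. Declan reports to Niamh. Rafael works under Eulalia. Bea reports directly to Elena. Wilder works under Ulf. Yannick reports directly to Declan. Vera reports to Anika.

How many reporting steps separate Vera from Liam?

3

Chain from Vera up to Liam: Vera → Anika → Sven → Liam. That is 3 steps up, so Vera is 3 levels below Liam.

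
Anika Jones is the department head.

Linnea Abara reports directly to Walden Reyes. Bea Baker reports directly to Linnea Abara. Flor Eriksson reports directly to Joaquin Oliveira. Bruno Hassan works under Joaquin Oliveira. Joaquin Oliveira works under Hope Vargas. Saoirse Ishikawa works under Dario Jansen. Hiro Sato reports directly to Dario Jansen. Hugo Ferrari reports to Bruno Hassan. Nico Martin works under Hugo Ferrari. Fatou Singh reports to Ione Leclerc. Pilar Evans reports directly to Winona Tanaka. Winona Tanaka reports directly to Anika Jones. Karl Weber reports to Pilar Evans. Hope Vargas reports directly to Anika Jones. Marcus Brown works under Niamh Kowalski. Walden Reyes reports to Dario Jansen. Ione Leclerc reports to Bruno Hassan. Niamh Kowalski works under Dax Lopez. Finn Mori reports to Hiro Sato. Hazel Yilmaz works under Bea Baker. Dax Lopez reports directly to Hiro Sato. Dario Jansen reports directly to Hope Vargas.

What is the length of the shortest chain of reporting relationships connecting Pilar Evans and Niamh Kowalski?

7

Pilar Evans is 2 levels below Anika Jones, and Niamh Kowalski is 5 levels below Anika Jones (their lowest common manager). The shortest path runs up from Pilar Evans to Anika Jones and back down to Niamh Kowalski: 2 + 5 = 7 links.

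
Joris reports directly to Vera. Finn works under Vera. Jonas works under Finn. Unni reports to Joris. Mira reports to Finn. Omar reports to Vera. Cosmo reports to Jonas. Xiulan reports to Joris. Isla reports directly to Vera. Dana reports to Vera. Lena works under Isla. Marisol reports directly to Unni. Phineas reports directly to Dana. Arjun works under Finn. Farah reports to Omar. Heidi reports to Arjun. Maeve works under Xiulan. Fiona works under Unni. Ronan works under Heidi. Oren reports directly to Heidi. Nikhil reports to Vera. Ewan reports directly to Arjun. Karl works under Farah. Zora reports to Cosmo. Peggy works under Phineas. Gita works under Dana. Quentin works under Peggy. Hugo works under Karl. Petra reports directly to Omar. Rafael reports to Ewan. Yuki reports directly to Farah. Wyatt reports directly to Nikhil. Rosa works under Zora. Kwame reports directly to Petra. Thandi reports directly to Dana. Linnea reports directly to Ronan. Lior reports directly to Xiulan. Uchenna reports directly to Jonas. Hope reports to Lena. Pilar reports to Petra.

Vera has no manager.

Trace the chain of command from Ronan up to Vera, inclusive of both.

Ronan -> Heidi -> Arjun -> Finn -> Vera

Ronan reports to Heidi. Heidi reports to Arjun. Arjun reports to Finn. Finn reports to Vera. Vera is at the top.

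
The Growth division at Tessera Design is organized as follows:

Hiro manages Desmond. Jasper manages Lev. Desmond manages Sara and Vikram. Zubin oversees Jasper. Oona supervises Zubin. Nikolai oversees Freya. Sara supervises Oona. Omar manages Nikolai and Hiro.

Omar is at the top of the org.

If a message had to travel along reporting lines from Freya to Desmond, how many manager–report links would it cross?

4

Freya is 2 levels below Omar, and Desmond is 2 levels below Omar (their lowest common manager). The shortest path runs up from Freya to Omar and back down to Desmond: 2 + 2 = 4 links.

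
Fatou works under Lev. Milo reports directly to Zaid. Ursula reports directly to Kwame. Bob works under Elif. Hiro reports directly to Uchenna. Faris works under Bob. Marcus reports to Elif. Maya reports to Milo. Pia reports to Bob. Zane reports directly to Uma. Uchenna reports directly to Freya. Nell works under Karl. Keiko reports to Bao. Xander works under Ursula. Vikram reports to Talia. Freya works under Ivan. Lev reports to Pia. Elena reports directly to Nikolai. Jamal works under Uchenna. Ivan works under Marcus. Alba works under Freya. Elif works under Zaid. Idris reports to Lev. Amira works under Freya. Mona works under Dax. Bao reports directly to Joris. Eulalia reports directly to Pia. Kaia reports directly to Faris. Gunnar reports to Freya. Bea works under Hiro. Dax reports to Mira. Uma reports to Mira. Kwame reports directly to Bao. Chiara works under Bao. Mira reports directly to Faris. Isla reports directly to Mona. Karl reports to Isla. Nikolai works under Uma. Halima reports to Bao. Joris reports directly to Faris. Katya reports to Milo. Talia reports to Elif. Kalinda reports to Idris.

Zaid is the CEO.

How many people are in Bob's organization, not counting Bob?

Bob directly manages Faris, Pia. Under Faris: Kaia, Joris, Bao, Chiara, Halima, Keiko, Kwame, Ursula, Xander, Mira, Dax, Mona, Isla, Karl, Nell, Uma, Zane, Nikolai, Elena (19). Under Pia: Eulalia, Lev, Fatou, Idris, Kalinda (5). So Bob's organization is 2 direct reports plus everyone under them: 20 + 6 = 26.

26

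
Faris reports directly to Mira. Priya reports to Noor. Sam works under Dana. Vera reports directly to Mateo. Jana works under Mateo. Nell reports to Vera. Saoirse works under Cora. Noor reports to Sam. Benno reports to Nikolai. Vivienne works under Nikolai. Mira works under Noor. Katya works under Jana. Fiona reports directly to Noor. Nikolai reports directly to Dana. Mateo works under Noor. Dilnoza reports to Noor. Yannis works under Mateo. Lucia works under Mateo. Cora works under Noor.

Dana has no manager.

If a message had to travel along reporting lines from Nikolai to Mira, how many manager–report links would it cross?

4

Nikolai is 1 level below Dana, and Mira is 3 levels below Dana (their lowest common manager). The shortest path runs up from Nikolai to Dana and back down to Mira: 1 + 3 = 4 links.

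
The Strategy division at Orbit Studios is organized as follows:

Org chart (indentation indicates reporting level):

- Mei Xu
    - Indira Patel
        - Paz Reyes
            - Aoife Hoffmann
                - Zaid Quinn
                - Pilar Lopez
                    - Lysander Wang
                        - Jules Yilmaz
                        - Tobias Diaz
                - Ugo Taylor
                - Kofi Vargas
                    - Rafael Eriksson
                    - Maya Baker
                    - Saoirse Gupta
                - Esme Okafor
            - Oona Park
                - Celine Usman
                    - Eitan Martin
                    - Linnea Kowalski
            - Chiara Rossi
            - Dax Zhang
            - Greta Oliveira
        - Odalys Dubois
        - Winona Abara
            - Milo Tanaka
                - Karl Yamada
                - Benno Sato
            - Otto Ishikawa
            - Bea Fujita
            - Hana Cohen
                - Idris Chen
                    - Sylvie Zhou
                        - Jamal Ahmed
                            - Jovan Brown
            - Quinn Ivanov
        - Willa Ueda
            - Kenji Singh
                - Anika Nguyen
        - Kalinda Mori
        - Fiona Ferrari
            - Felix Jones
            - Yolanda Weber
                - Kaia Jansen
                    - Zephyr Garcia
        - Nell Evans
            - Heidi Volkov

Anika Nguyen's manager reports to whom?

Anika Nguyen reports to Kenji Singh, and Kenji Singh reports to Willa Ueda. So Anika Nguyen's skip-level manager is Willa Ueda.

Willa Ueda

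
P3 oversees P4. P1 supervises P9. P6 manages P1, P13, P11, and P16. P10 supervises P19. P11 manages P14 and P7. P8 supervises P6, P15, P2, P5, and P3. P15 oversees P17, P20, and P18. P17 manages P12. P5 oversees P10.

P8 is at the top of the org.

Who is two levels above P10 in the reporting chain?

P10 reports to P5, and P5 reports to P8. So P10's skip-level manager is P8.

P8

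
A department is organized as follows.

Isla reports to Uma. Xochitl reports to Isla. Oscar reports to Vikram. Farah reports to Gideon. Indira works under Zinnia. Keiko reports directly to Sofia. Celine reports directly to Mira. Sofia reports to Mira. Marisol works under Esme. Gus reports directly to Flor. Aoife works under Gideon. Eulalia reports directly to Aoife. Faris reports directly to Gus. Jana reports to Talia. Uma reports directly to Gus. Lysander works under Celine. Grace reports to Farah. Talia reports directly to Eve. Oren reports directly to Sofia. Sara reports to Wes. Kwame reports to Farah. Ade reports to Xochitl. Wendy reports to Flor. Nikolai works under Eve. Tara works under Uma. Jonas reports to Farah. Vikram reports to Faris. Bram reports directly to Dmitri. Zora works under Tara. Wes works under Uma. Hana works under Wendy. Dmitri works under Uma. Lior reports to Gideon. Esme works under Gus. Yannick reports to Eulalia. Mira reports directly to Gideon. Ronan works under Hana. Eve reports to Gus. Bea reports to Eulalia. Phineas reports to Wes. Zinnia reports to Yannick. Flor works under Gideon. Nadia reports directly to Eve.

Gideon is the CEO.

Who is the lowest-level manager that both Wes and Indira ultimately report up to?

Gideon

Wes's chain of managers is Uma, Gus, Flor, Gideon. Indira's chain of managers is Zinnia, Yannick, Eulalia, Aoife, Gideon. The first manager that appears in both chains is Gideon.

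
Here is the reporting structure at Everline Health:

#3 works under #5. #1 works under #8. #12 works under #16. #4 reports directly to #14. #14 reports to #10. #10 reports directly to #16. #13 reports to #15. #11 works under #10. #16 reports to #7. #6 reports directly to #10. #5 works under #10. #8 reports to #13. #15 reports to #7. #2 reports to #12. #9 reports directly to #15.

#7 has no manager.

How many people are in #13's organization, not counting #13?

#13 directly manages #8. Under #8: #1 (1). That's 2 in total.

2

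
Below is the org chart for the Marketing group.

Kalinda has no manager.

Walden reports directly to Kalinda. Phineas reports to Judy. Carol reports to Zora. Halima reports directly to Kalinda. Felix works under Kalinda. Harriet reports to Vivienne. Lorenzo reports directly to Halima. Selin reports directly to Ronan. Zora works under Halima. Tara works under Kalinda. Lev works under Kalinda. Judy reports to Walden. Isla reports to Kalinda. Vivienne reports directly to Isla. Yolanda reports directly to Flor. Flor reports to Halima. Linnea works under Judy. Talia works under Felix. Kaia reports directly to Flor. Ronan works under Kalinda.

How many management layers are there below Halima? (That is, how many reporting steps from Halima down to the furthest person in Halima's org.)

2

The longest chain under Halima runs Halima → Flor → Yolanda, which is 2 levels below Halima.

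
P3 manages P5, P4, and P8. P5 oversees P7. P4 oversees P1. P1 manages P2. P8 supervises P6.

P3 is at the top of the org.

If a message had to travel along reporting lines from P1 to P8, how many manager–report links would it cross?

P1 is 2 levels below P3, and P8 is 1 level below P3 (their lowest common manager). The shortest path runs up from P1 to P3 and back down to P8: 2 + 1 = 3 links.

3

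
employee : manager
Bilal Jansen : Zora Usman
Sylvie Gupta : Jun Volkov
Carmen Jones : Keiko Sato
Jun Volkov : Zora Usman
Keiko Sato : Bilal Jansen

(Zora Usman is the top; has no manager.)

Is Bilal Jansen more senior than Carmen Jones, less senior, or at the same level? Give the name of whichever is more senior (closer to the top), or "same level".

Bilal Jansen is 1 level below Zora Usman; Carmen Jones is 3. Bilal Jansen is higher.

Bilal Jansen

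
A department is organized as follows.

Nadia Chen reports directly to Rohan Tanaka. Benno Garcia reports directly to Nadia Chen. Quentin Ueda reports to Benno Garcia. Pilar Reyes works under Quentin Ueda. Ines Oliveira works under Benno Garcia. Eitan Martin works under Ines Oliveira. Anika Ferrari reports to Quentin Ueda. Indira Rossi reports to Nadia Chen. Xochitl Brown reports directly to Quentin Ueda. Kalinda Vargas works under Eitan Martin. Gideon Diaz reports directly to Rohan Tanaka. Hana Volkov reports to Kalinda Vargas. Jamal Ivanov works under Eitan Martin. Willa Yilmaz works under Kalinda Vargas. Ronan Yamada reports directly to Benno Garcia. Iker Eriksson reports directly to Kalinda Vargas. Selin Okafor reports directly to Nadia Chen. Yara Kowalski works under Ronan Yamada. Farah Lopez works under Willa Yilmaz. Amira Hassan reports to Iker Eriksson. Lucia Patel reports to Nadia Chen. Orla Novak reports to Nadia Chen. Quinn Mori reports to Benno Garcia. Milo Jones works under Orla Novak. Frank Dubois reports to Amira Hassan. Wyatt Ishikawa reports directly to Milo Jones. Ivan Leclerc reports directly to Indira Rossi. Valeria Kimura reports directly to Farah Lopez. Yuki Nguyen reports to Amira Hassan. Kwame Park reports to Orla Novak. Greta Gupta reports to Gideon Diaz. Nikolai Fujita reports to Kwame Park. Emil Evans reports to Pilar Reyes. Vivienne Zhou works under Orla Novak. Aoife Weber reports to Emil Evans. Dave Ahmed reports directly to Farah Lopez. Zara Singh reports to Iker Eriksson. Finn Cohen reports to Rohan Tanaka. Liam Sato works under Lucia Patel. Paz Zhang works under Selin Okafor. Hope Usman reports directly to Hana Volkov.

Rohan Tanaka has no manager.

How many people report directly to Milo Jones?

Milo Jones directly manages Wyatt Ishikawa. That is 1 direct report.

1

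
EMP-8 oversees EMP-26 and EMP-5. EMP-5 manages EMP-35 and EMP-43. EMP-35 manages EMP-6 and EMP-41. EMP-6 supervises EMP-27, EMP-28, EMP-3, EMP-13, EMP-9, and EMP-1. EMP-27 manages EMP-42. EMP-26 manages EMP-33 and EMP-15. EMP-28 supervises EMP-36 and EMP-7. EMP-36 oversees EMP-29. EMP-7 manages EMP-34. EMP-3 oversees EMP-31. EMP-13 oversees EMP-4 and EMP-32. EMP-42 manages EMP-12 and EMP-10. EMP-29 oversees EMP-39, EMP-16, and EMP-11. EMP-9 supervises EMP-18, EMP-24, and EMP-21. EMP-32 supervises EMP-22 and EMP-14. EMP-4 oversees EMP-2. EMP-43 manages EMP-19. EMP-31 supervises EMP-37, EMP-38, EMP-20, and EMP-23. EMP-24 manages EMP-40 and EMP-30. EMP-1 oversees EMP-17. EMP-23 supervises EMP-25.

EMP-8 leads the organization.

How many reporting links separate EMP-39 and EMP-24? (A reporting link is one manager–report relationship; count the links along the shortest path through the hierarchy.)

6

EMP-39 is 4 levels below EMP-6, and EMP-24 is 2 levels below EMP-6 (their lowest common manager). The shortest path runs up from EMP-39 to EMP-6 and back down to EMP-24: 4 + 2 = 6 links.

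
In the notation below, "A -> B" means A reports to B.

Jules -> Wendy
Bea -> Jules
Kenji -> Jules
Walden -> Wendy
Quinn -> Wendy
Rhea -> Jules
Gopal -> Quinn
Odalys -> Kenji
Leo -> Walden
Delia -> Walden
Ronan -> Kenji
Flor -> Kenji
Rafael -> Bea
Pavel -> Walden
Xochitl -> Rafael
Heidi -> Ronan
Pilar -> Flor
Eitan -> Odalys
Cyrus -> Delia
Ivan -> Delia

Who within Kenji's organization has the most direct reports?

Direct-report counts within Kenji's organization: Kenji has 3; Flor has 1; Ronan has 1; Odalys has 1. The largest is 3, held by Kenji.

Kenji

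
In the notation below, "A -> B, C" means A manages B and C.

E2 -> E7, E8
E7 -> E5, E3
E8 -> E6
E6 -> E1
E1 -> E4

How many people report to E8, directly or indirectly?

3

E8 directly manages E6. Under E6: E1, E4 (2). That's 3 in total.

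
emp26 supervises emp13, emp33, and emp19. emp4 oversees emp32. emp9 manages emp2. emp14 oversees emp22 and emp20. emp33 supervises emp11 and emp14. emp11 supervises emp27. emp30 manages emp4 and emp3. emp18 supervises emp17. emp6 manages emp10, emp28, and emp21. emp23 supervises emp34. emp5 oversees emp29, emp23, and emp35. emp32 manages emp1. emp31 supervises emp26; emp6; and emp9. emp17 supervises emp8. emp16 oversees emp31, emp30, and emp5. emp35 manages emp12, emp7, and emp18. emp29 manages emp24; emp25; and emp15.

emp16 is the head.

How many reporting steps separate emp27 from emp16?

5

Chain from emp27 up to emp16: emp27 → emp11 → emp33 → emp26 → emp31 → emp16. That is 5 steps up, so emp27 is 5 levels below emp16.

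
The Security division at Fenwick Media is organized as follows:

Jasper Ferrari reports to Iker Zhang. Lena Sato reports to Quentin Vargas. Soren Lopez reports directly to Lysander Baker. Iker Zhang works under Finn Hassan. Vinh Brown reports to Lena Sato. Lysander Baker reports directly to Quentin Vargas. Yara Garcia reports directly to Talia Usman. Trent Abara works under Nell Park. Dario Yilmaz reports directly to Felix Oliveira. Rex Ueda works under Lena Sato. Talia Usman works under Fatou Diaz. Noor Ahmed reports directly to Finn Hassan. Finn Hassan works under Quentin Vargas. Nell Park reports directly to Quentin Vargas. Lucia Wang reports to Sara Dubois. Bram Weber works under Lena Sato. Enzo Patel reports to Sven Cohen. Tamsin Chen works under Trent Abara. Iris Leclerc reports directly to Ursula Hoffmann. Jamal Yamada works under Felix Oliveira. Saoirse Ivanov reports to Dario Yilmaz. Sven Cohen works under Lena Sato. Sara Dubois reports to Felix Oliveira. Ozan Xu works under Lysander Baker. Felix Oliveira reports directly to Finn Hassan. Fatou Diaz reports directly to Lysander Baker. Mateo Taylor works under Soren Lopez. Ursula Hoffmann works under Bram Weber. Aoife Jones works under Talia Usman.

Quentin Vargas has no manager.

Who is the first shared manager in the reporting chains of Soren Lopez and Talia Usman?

Soren Lopez's chain of managers is Lysander Baker, Quentin Vargas. Talia Usman's chain of managers is Fatou Diaz, Lysander Baker, Quentin Vargas. The first manager that appears in both chains is Lysander Baker.

Lysander Baker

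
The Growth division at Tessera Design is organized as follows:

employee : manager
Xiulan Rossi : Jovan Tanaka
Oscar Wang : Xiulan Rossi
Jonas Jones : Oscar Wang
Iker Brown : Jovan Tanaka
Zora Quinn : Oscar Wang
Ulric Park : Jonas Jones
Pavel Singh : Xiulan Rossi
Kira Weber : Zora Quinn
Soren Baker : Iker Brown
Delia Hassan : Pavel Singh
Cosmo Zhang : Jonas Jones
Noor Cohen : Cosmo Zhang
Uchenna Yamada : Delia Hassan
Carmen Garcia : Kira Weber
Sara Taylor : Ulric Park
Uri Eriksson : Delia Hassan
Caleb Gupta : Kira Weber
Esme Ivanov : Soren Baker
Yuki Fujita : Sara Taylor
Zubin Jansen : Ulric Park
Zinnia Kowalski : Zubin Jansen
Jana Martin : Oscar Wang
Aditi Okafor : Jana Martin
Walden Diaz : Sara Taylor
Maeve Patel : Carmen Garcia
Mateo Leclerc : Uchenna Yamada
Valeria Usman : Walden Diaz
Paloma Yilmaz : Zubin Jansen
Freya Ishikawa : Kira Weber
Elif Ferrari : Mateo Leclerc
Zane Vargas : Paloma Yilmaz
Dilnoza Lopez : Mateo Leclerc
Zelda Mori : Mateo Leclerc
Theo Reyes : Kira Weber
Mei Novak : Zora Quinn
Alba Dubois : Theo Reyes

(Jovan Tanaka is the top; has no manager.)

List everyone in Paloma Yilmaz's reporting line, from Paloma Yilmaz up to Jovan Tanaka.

Paloma Yilmaz -> Zubin Jansen -> Ulric Park -> Jonas Jones -> Oscar Wang -> Xiulan Rossi -> Jovan Tanaka

Paloma Yilmaz reports to Zubin Jansen. Zubin Jansen reports to Ulric Park. Ulric Park reports to Jonas Jones. Jonas Jones reports to Oscar Wang. Oscar Wang reports to Xiulan Rossi. Xiulan Rossi reports to Jovan Tanaka. Jovan Tanaka is at the top.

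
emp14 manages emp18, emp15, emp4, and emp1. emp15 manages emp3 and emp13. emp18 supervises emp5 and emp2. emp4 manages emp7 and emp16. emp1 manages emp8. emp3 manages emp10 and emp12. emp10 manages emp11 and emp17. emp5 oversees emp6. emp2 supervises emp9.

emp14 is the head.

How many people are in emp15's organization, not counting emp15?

emp15 directly manages emp3, emp13. Under emp3: emp12, emp10, emp17, emp11 (4). emp13 has no reports. So emp15's organization is 2 direct reports plus everyone under them: 5 + 1 = 6.

6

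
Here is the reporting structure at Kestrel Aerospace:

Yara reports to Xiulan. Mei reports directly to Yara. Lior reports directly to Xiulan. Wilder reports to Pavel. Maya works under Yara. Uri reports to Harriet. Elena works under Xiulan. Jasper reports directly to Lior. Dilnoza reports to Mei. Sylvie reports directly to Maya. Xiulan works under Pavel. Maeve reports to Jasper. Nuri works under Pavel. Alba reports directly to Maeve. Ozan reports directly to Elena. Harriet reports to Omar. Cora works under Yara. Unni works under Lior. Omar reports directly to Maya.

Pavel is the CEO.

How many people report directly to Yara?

3

Yara directly manages Maya, Mei, Cora. That is 3 direct reports.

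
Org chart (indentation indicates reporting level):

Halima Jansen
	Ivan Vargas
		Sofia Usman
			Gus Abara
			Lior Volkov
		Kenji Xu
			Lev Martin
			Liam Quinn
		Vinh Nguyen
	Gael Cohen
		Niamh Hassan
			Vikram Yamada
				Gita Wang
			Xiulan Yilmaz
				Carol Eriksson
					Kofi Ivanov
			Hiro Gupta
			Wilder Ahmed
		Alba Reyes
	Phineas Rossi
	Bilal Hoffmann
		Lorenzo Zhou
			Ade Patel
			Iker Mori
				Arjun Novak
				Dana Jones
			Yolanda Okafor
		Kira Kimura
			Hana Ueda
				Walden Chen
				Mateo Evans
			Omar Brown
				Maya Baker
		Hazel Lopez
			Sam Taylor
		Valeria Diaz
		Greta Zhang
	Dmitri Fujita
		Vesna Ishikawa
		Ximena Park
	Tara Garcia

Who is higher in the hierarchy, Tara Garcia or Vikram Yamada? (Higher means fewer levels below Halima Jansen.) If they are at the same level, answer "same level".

Tara Garcia is 1 level below Halima Jansen; Vikram Yamada is 3. Tara Garcia is higher.

Tara Garcia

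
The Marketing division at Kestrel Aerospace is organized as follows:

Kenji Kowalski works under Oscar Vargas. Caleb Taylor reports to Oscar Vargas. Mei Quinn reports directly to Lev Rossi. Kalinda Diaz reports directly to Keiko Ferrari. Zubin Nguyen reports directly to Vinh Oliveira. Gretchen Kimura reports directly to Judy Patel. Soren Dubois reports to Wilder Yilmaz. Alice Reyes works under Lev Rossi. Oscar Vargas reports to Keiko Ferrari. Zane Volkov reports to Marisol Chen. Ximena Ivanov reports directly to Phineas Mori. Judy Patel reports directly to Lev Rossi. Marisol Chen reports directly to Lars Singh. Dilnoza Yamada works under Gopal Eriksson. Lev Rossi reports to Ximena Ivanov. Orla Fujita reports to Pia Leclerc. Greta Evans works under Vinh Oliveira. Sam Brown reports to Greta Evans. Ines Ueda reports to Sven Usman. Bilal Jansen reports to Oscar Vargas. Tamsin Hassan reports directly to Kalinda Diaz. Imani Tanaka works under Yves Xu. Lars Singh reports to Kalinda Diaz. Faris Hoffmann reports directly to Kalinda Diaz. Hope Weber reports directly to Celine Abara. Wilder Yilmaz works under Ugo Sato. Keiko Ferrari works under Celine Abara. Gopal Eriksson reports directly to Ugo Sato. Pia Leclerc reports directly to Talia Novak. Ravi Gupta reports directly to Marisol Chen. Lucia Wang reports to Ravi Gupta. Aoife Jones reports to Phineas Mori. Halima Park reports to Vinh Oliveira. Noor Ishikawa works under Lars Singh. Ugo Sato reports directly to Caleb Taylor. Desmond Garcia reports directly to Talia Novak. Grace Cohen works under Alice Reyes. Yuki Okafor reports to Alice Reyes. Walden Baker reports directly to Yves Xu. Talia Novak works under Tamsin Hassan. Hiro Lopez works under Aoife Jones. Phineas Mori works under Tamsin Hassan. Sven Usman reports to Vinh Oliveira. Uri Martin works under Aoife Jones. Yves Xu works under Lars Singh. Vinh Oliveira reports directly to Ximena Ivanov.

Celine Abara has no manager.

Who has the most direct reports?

Vinh Oliveira

Direct-report counts: Celine Abara has 2; Keiko Ferrari has 2; Kalinda Diaz has 3; Lars Singh has 3; Yves Xu has 2; Marisol Chen has 2; Ravi Gupta has 1; Tamsin Hassan has 2; Talia Novak has 2; Pia Leclerc has 1; Phineas Mori has 2; Aoife Jones has 2; Ximena Ivanov has 2; Vinh Oliveira has 4; Greta Evans has 1; Sven Usman has 1; Lev Rossi has 3; Alice Reyes has 2; Judy Patel has 1; Oscar Vargas has 3; Caleb Taylor has 1; Ugo Sato has 2; Wilder Yilmaz has 1; Gopal Eriksson has 1. The largest is 4, held by Vinh Oliveira.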